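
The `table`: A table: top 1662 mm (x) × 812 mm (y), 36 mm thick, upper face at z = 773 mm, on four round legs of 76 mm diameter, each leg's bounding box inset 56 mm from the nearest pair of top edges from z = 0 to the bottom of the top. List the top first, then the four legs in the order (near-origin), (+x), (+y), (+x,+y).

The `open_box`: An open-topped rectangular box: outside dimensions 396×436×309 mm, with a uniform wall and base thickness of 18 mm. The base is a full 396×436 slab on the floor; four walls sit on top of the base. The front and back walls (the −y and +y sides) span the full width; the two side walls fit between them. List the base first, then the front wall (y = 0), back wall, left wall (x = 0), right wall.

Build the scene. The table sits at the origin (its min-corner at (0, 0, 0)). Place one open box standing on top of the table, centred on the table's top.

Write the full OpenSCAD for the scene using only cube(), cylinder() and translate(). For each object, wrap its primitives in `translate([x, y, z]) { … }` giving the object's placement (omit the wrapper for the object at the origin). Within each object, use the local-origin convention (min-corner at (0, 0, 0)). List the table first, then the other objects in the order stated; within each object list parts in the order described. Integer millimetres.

translate([0, 0, 737]) cube([1662, 812, 36]);
translate([94, 94, 0]) cylinder(h = 737, r = 38);
translate([1568, 94, 0]) cylinder(h = 737, r = 38);
translate([94, 718, 0]) cylinder(h = 737, r = 38);
translate([1568, 718, 0]) cylinder(h = 737, r = 38);
translate([633, 188, 773]) {
  cube([396, 436, 18]);
  translate([0, 0, 18]) cube([396, 18, 291]);
  translate([0, 418, 18]) cube([396, 18, 291]);
  translate([0, 18, 18]) cube([18, 400, 291]);
  translate([378, 18, 18]) cube([18, 400, 291]);
}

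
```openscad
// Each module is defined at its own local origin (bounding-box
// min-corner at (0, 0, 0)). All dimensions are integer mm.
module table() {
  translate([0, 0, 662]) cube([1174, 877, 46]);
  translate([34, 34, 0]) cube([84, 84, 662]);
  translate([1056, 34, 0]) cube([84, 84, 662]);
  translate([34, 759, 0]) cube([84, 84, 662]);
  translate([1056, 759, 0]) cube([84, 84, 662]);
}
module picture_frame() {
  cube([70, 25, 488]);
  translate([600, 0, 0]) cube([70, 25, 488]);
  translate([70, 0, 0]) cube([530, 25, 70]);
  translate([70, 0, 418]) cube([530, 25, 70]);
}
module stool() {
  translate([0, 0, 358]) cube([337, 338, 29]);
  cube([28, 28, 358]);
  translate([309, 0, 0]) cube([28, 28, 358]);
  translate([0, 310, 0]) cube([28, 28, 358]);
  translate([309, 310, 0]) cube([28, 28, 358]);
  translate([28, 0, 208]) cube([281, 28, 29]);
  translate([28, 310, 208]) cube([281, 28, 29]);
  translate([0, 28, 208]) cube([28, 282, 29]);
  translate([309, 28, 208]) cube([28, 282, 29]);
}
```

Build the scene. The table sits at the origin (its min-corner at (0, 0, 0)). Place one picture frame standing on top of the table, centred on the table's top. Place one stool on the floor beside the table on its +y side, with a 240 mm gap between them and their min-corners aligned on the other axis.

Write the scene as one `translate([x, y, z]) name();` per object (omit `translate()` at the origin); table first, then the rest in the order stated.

table();
translate([252, 426, 708]) picture_frame();
translate([0, 1117, 0]) stool();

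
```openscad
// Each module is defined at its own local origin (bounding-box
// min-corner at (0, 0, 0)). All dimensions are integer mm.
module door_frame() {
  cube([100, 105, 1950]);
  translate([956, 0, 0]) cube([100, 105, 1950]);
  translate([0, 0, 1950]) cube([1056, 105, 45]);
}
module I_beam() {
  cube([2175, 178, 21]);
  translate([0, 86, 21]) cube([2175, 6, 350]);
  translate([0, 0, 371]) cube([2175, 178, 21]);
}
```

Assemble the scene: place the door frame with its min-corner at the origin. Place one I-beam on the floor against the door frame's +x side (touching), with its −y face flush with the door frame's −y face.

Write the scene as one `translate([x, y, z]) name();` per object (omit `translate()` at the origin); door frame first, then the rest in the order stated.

door_frame();
translate([1056, 0, 0]) I_beam();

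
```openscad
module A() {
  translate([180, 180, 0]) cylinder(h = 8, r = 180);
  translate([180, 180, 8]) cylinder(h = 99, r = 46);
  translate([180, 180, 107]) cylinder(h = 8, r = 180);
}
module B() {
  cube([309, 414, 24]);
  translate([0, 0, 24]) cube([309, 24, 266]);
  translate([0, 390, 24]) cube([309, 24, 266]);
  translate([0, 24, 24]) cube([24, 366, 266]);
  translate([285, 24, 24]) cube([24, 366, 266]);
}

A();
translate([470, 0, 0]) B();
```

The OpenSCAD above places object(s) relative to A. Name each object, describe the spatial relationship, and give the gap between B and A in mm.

A is a spool. B is an open box. The open box is on the floor beside the spool on its +x side. The gap between the open box and the spool is 110 mm.

The open box's nearest face is 110 mm from the spool's +x face.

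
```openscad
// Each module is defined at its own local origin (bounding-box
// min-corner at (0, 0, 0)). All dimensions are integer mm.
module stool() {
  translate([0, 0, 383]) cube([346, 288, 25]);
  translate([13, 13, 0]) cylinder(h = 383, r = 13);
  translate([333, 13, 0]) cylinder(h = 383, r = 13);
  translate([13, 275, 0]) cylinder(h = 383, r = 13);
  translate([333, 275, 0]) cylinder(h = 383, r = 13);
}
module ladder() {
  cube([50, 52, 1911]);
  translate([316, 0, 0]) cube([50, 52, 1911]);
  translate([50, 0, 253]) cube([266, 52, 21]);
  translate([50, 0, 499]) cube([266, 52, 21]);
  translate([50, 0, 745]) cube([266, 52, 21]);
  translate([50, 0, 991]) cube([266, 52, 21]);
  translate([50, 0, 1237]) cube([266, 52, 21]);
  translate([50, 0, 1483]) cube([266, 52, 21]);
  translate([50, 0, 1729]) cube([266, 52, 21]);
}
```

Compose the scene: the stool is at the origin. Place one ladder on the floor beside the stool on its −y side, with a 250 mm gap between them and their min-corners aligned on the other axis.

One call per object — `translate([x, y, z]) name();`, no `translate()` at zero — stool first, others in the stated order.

stool();
translate([0, -302, 0]) ladder();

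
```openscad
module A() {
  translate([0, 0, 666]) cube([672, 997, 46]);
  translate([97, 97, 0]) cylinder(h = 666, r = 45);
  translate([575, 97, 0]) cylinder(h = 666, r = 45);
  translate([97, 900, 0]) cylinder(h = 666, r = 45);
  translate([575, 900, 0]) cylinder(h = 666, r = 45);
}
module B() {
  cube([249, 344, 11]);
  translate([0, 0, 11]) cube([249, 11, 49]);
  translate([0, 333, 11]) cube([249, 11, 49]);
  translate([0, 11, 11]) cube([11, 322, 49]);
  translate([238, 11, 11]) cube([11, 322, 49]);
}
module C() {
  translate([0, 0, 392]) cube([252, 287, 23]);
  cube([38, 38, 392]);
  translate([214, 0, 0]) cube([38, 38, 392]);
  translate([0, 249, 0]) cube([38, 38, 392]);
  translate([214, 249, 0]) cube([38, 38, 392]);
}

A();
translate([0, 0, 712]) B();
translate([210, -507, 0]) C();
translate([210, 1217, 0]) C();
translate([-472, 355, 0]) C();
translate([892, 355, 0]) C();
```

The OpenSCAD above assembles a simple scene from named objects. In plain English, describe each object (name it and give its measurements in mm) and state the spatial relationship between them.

A is a table: top 672 mm (x) × 997 mm (y), 46 mm thick, upper face at z = 712 mm, on four round legs of 90 mm diameter, each leg's bounding box inset 52 mm from the nearest pair of top edges, running from z = 0 to the bottom of the top.

B is an open storage box with external size 249×344×60 mm and wall thickness 11 mm (the base is also 11 mm thick). The base covers the whole footprint; the four walls stand on the base, with the y-facing walls full-width and the x-facing walls fitting between their inner faces.

C is a four-legged stool. The seat is 252×287 mm, 23 mm thick, top at z = 415 mm. It stands on four square legs, each 38×38 mm in cross-section, from z = 0 to the seat underside, each flush with a corner of the seat.

The open box is on top of the table. Four stools sit around the table at the −y, +y, −x, +x sides.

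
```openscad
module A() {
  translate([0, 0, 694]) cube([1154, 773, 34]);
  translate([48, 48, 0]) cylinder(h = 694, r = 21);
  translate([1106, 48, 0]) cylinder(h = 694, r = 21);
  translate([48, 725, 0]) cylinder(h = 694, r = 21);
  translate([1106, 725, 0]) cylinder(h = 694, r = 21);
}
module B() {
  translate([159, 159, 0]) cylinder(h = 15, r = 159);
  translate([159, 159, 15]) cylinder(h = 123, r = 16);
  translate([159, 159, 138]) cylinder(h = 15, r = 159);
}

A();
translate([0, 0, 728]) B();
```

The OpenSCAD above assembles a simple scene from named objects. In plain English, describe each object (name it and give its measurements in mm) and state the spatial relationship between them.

A is a table with a 1154×773 mm rectangular top, 34 mm thick, top surface at z = 728 mm, supported by four round legs of 42 mm diameter, each leg's bounding box inset 27 mm from the nearest pair of top edges, running from the floor.

B is a spool: two coaxial disc flanges of radius 159 mm and thickness 15 mm, joined by a core cylinder of radius 16 mm and height 123 mm. The lower flange rests on z = 0 and the three cylinders share a vertical axis.

The spool is on top of the table.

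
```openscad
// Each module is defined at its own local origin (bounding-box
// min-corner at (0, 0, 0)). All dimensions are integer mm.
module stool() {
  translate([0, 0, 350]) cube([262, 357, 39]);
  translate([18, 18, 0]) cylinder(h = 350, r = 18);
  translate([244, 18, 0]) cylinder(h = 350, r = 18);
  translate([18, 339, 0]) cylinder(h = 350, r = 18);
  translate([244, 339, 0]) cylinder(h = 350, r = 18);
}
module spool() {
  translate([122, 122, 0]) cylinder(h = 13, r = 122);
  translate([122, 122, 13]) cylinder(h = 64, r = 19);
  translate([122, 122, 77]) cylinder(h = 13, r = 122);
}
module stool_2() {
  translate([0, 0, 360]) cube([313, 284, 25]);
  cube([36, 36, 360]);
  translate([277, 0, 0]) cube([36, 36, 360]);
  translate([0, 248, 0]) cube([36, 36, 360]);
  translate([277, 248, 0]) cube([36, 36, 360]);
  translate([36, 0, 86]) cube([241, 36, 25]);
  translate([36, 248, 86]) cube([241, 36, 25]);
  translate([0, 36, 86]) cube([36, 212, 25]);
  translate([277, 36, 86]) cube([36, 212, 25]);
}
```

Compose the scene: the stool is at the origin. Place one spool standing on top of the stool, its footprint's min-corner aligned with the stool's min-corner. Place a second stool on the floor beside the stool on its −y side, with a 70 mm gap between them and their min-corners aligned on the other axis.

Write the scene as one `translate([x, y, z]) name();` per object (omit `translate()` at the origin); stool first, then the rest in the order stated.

stool();
translate([0, 0, 389]) spool();
translate([0, -354, 0]) stool_2();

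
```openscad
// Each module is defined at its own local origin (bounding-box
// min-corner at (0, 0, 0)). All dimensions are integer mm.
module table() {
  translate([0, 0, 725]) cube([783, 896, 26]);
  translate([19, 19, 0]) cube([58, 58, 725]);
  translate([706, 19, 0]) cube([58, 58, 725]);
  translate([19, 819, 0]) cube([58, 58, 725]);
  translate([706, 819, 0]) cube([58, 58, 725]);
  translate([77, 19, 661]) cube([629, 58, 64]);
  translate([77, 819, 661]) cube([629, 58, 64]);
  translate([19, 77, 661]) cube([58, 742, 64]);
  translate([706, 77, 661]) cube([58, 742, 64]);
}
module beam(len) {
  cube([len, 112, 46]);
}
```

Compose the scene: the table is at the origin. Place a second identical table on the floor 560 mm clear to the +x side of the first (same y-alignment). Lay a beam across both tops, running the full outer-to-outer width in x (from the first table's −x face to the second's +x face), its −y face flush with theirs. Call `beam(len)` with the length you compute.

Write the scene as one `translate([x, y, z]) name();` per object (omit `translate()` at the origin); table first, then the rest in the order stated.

table();
translate([1343, 0, 0]) table();
translate([0, 0, 751]) beam(2126);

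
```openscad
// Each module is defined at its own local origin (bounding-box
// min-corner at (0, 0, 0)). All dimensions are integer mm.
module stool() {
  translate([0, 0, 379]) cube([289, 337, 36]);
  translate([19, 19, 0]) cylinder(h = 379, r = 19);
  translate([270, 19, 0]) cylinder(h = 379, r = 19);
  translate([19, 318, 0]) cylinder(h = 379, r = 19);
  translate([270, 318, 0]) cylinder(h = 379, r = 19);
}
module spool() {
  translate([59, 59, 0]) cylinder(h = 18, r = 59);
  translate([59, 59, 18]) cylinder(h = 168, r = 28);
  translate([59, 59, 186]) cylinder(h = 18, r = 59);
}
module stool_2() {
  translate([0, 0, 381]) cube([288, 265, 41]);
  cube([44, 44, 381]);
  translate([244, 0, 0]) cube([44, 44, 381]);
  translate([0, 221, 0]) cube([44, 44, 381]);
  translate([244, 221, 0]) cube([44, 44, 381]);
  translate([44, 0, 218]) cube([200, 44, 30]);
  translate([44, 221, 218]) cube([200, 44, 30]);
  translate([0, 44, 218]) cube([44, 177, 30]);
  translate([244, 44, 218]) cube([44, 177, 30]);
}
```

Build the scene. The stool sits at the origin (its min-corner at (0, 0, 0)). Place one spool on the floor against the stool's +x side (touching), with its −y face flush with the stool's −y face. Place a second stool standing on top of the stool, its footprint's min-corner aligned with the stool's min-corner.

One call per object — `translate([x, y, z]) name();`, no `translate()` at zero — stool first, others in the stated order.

stool();
translate([289, 0, 0]) spool();
translate([0, 0, 415]) stool_2();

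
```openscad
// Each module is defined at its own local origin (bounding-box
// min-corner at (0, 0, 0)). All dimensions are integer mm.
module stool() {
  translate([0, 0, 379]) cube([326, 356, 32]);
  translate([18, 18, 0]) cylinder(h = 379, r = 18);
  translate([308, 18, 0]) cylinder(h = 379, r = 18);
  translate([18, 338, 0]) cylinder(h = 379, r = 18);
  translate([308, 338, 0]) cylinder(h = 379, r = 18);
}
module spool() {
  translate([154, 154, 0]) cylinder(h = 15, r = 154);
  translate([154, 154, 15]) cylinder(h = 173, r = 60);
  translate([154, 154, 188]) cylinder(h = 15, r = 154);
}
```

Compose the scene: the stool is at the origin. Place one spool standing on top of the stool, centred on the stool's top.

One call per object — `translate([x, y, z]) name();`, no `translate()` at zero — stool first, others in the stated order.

stool();
translate([9, 24, 411]) spool();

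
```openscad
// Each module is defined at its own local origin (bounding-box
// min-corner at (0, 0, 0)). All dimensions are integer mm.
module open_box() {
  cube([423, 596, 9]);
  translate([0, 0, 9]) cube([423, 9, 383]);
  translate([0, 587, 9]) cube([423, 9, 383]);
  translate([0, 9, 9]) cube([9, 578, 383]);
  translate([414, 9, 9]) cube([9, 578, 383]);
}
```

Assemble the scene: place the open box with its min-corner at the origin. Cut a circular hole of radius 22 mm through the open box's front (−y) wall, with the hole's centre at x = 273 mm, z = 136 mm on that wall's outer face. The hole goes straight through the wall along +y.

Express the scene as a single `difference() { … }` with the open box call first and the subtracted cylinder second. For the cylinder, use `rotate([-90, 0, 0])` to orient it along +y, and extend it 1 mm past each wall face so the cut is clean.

difference() {
  open_box();
  translate([273, -1, 136]) rotate([-90, 0, 0]) cylinder(h = 11, r = 22);
}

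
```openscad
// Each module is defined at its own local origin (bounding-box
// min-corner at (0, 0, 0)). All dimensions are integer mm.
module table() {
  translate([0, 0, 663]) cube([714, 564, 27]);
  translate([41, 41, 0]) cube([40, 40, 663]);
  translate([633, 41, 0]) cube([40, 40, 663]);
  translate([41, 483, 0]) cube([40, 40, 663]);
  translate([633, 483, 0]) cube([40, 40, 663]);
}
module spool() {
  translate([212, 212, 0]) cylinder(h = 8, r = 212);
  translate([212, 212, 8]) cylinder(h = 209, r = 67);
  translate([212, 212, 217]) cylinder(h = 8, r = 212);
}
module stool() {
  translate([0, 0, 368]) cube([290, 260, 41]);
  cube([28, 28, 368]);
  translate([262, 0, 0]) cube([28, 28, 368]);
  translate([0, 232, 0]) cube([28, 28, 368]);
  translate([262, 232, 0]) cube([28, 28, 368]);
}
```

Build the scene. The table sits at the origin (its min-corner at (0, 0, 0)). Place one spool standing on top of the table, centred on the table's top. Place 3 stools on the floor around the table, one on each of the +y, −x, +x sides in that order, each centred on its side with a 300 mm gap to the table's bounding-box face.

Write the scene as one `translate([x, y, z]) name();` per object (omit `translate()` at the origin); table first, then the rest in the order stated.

table();
translate([145, 70, 690]) spool();
translate([212, 864, 0]) stool();
translate([-590, 152, 0]) stool();
translate([1014, 152, 0]) stool();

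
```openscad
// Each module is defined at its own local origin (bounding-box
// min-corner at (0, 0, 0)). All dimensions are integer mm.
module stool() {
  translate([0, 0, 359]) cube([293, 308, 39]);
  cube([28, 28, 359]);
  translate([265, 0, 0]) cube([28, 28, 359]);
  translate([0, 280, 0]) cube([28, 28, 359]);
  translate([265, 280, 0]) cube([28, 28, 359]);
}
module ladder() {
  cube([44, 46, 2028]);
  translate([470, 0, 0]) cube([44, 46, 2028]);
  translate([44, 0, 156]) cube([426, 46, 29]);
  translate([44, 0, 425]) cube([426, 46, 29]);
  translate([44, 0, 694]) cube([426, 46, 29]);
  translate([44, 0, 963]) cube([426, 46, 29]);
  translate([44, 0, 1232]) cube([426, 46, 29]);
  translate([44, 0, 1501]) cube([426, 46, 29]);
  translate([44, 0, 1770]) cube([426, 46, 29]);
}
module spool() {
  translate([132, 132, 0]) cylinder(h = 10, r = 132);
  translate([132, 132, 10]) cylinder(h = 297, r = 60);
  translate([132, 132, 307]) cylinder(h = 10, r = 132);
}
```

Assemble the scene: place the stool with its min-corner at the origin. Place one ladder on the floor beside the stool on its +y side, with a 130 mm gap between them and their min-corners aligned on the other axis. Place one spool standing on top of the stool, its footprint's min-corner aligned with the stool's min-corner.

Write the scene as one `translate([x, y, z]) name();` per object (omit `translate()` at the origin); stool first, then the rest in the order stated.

stool();
translate([0, 438, 0]) ladder();
translate([0, 0, 398]) spool();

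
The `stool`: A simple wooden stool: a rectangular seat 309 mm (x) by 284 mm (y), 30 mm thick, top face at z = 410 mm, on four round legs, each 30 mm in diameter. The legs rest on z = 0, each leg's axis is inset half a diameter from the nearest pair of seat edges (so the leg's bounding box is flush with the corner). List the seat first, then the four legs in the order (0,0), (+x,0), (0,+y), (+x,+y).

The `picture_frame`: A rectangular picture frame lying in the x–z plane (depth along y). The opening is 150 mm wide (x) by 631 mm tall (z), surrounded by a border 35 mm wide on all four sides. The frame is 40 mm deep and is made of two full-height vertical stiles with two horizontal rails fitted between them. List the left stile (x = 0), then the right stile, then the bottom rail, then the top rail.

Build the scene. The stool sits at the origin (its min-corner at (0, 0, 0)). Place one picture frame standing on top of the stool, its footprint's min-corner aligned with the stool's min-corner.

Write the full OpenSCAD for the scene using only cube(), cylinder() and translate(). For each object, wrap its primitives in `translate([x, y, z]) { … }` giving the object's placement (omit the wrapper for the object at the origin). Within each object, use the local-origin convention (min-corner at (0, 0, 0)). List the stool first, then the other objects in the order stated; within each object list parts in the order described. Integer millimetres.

translate([0, 0, 380]) cube([309, 284, 30]);
translate([15, 15, 0]) cylinder(h = 380, r = 15);
translate([294, 15, 0]) cylinder(h = 380, r = 15);
translate([15, 269, 0]) cylinder(h = 380, r = 15);
translate([294, 269, 0]) cylinder(h = 380, r = 15);
translate([0, 0, 410]) {
  cube([35, 40, 701]);
  translate([185, 0, 0]) cube([35, 40, 701]);
  translate([35, 0, 0]) cube([150, 40, 35]);
  translate([35, 0, 666]) cube([150, 40, 35]);
}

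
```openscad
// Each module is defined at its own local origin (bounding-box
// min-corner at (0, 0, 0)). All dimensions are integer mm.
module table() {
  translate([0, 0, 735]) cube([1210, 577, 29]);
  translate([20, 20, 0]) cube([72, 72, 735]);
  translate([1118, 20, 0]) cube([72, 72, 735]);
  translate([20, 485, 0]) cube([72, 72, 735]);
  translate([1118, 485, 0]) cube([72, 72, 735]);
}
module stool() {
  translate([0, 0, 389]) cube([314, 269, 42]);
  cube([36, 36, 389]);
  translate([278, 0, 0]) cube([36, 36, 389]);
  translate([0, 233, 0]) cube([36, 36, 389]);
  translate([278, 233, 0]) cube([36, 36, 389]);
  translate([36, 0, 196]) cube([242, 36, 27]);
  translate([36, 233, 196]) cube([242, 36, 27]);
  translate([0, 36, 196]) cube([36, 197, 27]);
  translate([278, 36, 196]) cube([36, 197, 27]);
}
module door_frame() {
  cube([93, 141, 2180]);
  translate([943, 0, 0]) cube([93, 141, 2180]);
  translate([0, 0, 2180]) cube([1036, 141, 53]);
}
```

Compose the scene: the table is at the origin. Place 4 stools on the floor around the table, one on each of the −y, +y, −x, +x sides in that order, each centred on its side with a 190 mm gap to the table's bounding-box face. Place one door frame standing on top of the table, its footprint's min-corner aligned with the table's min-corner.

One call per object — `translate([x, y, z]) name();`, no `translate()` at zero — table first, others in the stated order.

table();
translate([448, -459, 0]) stool();
translate([448, 767, 0]) stool();
translate([-504, 154, 0]) stool();
translate([1400, 154, 0]) stool();
translate([0, 0, 764]) door_frame();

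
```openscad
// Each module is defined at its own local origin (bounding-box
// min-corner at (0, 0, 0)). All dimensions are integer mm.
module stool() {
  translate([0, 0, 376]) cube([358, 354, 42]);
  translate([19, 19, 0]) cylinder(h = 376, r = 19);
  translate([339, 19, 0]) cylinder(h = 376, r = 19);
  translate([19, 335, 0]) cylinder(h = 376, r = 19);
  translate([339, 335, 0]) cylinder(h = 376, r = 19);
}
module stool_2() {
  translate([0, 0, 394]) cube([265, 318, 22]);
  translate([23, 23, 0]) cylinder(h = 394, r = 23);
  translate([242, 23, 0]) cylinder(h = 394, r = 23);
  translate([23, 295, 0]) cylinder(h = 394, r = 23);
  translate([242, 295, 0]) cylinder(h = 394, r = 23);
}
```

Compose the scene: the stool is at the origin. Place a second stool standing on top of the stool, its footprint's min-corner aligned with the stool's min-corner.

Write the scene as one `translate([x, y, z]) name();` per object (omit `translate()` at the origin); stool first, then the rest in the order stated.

stool();
translate([0, 0, 418]) stool_2();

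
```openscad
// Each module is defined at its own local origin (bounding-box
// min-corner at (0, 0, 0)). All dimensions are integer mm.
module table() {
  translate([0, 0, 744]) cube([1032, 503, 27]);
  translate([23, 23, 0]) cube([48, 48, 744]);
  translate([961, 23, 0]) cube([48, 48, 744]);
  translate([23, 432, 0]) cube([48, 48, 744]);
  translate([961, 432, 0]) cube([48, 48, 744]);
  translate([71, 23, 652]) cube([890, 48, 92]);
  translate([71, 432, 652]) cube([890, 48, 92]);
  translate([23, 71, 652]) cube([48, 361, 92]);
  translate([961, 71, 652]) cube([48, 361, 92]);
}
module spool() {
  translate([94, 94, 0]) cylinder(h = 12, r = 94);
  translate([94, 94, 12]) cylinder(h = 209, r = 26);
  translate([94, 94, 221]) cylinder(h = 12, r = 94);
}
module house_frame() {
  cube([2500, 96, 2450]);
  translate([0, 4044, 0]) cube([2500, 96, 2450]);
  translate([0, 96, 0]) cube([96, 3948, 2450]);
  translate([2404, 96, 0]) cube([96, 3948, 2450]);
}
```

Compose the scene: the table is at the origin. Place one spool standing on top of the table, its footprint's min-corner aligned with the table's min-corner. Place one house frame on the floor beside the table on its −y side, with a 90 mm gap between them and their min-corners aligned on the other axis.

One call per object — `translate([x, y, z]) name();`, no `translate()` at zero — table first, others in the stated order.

table();
translate([0, 0, 771]) spool();
translate([0, -4230, 0]) house_frame();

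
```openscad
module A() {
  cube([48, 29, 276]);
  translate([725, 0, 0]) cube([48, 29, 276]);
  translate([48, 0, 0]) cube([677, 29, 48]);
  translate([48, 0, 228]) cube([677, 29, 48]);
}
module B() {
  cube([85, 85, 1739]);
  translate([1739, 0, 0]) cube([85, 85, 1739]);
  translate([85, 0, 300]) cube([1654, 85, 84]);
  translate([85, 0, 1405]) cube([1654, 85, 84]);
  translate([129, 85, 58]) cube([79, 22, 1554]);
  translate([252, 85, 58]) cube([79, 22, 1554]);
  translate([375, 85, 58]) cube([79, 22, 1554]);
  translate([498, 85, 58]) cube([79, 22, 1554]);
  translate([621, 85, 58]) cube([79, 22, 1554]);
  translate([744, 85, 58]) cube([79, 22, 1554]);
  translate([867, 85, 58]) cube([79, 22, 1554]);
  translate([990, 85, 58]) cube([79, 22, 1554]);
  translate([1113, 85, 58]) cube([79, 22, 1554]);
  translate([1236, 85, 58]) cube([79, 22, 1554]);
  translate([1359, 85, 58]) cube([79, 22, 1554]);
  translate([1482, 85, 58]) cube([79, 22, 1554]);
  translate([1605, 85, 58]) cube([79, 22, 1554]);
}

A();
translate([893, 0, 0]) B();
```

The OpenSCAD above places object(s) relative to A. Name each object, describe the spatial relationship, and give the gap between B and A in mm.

The fence section's nearest face is 120 mm from the picture frame's +x face.

A is a picture frame. B is a fence section. The fence section is on the floor beside the picture frame on its +x side. The gap between the fence section and the picture frame is 120 mm.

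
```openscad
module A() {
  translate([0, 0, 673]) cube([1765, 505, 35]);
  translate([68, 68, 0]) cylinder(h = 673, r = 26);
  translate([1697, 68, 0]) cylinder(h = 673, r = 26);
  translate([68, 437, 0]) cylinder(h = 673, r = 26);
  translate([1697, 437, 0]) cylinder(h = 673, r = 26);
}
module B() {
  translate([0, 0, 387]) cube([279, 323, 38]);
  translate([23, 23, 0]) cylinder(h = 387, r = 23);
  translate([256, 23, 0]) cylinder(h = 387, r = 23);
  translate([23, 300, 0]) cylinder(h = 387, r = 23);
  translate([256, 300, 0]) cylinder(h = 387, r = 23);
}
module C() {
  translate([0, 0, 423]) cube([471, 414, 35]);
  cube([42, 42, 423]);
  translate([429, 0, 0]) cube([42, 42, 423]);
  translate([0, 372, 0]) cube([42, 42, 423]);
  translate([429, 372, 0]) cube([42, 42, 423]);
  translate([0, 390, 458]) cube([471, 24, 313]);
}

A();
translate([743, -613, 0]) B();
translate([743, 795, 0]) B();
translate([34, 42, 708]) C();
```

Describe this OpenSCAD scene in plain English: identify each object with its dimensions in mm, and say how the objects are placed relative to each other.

A is a table with a 1765×505 mm rectangular top, 35 mm thick, top surface at z = 708 mm, supported by four round legs of 52 mm diameter, each leg's bounding box inset 42 mm from the nearest pair of top edges, running from the floor.

B is a four-legged stool. The seat is a 279×323×38 mm slab whose top surface is at z = 425 mm; four round legs, each 46 mm in diameter, run from the floor (z = 0) to the underside of the seat, each leg's axis is inset half a diameter from the nearest pair of seat edges (so the leg's bounding box is flush with the corner).

C is a chair: 471×414 mm seat, 35 mm thick, top at z = 458 mm, on four 42 mm square corner legs flush with the seat edges. A 24 mm thick backrest slab spans the full seat width, extending 313 mm above the seat top, its back face flush with the seat's +y edge.

Two stools sit around the table at the −y, +y sides. The chair is on top of the table.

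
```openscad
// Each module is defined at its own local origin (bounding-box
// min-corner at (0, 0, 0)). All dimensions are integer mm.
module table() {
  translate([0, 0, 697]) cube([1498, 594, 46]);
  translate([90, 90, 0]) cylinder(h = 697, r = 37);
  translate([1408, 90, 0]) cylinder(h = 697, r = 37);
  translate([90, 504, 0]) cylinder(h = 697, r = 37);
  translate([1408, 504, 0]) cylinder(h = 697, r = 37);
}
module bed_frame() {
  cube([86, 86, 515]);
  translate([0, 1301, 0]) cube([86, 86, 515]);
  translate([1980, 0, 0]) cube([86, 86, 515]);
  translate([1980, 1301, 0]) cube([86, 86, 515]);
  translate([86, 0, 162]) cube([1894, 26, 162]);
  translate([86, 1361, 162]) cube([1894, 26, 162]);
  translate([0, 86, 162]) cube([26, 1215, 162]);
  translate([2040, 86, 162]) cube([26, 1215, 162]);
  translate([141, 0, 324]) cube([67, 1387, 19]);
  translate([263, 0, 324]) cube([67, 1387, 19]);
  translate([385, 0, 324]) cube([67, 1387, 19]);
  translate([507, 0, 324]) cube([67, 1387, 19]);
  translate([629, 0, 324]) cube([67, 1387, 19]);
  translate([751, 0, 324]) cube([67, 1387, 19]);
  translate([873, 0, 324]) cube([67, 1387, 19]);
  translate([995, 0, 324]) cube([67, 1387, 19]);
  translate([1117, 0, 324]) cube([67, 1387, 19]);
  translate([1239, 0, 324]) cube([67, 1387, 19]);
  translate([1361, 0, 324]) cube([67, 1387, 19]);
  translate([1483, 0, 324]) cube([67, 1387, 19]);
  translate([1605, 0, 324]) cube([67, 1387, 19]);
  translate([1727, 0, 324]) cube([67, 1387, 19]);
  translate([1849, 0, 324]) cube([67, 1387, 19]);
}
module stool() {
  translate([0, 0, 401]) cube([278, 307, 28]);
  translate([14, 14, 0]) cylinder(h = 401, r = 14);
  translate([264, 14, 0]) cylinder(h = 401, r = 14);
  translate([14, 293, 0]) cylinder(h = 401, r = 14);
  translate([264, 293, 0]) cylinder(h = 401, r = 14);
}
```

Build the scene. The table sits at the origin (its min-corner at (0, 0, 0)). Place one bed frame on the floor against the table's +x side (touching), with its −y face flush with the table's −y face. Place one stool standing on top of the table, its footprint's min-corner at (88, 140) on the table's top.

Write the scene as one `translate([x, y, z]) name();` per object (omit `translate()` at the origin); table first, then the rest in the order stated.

table();
translate([1498, 0, 0]) bed_frame();
translate([88, 140, 743]) stool();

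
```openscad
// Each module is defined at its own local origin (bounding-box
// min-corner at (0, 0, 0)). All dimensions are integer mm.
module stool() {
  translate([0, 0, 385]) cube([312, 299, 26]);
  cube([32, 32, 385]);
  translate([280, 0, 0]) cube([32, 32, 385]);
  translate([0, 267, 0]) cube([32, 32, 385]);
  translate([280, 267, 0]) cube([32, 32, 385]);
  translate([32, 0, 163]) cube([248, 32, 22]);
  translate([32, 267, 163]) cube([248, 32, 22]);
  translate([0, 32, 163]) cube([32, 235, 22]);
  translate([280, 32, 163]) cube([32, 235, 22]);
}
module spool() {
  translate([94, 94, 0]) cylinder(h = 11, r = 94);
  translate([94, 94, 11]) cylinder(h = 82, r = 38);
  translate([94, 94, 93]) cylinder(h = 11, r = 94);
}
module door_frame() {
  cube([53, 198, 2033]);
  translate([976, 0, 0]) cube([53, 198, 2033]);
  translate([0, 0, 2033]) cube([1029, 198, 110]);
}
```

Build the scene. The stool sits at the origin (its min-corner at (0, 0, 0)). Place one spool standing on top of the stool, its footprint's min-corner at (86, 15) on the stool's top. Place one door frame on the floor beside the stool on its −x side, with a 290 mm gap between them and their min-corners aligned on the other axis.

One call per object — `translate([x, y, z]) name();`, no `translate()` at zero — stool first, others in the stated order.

stool();
translate([86, 15, 411]) spool();
translate([-1319, 0, 0]) door_frame();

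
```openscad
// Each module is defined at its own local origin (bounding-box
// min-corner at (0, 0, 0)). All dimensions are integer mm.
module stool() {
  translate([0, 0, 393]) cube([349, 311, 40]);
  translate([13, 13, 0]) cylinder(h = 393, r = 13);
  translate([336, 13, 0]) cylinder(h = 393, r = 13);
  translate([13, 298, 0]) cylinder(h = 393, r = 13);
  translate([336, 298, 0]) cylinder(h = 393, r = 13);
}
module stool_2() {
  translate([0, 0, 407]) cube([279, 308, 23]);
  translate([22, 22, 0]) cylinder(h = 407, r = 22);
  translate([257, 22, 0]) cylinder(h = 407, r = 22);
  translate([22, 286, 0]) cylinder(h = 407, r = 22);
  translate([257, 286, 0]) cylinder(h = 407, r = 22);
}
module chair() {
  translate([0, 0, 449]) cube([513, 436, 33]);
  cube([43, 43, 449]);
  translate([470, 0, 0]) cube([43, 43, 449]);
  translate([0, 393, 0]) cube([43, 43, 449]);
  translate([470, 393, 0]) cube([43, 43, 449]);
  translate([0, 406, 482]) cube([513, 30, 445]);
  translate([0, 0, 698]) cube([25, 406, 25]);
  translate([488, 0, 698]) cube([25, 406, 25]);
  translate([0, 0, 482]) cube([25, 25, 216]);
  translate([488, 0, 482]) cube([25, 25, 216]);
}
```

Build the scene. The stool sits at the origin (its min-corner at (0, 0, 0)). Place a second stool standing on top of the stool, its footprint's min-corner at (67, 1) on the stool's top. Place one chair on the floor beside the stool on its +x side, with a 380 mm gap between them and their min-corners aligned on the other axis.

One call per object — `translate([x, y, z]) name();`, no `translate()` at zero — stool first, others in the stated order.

stool();
translate([67, 1, 433]) stool_2();
translate([729, 0, 0]) chair();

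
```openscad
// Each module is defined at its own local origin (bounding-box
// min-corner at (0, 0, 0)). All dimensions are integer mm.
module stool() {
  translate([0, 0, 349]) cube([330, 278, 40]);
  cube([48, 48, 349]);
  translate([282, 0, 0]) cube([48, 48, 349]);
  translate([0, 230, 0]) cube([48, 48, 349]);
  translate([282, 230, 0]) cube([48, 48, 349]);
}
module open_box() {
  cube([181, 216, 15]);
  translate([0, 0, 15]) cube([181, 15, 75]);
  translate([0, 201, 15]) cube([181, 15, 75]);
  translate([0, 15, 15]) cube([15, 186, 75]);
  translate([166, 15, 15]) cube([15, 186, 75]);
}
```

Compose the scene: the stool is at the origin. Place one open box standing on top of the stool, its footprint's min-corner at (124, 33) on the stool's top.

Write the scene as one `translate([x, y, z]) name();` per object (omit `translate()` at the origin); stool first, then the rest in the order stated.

stool();
translate([124, 33, 389]) open_box();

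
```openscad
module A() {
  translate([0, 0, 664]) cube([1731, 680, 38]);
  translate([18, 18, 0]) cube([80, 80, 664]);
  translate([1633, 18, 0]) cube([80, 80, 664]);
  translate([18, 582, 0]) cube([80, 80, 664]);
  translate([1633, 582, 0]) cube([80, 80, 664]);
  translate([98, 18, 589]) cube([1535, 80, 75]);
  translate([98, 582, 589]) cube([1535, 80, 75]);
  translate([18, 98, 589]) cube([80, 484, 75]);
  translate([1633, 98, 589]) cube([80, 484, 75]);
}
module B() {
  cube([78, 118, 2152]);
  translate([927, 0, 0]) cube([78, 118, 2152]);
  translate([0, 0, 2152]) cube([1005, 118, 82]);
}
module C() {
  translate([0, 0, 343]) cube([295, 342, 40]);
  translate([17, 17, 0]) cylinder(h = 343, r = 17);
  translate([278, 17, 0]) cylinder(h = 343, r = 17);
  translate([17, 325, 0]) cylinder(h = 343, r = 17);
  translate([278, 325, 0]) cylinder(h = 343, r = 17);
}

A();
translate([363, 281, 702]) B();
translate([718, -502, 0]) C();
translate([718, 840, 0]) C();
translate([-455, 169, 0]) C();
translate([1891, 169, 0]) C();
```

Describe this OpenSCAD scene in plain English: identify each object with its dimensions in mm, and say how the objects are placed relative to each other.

A is a table with a 1731×680 mm rectangular top, 38 mm thick, top surface at z = 702 mm, supported by four 80×80 mm square legs, each inset 18 mm from the nearest pair of top edges, running from the floor. Four apron rails, 80 mm thick and 75 mm tall, run between adjacent legs with their top edges flush with the underside of the top and their outer faces flush with the legs' outer faces.

B is a door frame. The clear opening is 849 mm wide and 2152 mm high. Two 78 mm wide jambs, 118 mm deep, stand either side of the opening from the floor to the top of the opening. A 82 mm thick head sits across the top of both jambs, spanning the full outside width of the frame.

C is a four-legged stool. The seat is a 295×342×40 mm slab whose top surface is at z = 383 mm; four round legs, each 34 mm in diameter, run from the floor (z = 0) to the underside of the seat, each leg's axis is inset half a diameter from the nearest pair of seat edges (so the leg's bounding box is flush with the corner).

The door frame is on top of the table, centred. Four stools sit around the table at the −y, +y, −x, +x sides.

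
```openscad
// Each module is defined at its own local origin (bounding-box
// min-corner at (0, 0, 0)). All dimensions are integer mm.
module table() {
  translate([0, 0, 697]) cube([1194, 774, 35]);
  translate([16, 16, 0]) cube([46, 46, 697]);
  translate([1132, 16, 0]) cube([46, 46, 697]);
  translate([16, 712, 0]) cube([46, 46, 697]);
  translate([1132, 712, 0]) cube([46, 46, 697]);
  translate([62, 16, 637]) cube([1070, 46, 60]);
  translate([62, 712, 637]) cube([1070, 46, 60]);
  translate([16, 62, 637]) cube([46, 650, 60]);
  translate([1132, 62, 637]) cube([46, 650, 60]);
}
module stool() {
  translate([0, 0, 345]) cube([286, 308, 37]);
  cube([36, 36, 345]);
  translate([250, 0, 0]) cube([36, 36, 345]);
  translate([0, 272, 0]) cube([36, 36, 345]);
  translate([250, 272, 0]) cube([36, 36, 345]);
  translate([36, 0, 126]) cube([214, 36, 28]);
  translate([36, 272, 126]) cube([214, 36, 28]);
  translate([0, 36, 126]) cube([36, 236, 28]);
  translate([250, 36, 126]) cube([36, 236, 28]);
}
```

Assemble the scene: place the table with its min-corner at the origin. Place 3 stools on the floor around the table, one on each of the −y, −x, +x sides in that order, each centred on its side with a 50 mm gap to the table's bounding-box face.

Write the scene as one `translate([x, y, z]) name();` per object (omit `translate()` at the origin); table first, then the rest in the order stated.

table();
translate([454, -358, 0]) stool();
translate([-336, 233, 0]) stool();
translate([1244, 233, 0]) stool();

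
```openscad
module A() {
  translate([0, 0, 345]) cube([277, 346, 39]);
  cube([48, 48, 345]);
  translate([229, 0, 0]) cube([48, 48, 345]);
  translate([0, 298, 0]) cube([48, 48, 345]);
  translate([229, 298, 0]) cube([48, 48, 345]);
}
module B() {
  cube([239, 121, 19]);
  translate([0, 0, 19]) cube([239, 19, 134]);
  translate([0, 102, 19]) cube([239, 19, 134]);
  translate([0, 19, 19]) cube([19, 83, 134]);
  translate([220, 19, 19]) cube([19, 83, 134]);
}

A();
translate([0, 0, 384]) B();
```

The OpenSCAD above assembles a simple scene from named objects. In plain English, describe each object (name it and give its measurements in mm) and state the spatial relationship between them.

A is a four-legged stool. The seat is a 277×346×39 mm slab whose top surface is at z = 384 mm; four square legs, each 48×48 mm in cross-section, run from the floor (z = 0) to the underside of the seat, each flush with a corner of the seat.

B is an open storage box with external size 239×121×153 mm and wall thickness 19 mm (the base is also 19 mm thick). The base covers the whole footprint; the four walls stand on the base, with the y-facing walls full-width and the x-facing walls fitting between their inner faces.

The open box is on top of the stool.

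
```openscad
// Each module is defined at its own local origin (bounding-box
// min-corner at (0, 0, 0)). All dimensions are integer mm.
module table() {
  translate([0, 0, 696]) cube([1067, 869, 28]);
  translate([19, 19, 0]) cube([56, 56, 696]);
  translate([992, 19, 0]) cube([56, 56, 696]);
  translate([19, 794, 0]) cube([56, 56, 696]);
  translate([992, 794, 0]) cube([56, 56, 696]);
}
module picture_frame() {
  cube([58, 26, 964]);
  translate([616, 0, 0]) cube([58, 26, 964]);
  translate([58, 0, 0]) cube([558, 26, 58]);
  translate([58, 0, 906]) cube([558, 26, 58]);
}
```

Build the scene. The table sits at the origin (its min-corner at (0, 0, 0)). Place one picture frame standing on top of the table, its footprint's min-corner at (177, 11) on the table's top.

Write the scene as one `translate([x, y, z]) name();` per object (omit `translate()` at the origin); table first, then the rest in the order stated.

table();
translate([177, 11, 724]) picture_frame();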